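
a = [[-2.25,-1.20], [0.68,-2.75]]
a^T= [[-2.25,0.68], [-1.20,-2.75]]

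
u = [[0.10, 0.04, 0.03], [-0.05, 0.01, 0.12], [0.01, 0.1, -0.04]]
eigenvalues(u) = [(-0.13+0j), (0.1+0.04j), (0.1-0.04j)]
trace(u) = 0.07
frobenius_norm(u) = 0.20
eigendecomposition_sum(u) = [[0.00-0.00j, 0.00-0.00j, -0.00-0.00j], [-0.01+0.00j, (-0.05+0j), (0.07+0j)], [0.02-0.00j, (0.05-0j), -0.08-0.00j]] + [[(0.05+0.02j), (0.02-0.05j), 0.02-0.04j], [(-0.02+0.03j), 0.03+0.02j, (0.03+0.02j)], [(-0+0.02j), 0.02+0.00j, (0.02+0j)]] + [[(0.05-0.02j),(0.02+0.05j),0.02+0.04j], [(-0.02-0.03j),(0.03-0.02j),(0.03-0.02j)], [(-0-0.02j),(0.02-0j),(0.02-0j)]]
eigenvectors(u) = [[(-0.02+0j),(0.78+0j),0.78-0.00j], [(0.66+0j),-0.10+0.51j,(-0.1-0.51j)], [(-0.75+0j),0.09+0.34j,(0.09-0.34j)]]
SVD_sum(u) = [[0.03, 0.02, -0.04], [-0.06, -0.05, 0.08], [0.04, 0.03, -0.05]] + [[0.04, 0.05, 0.06], [0.03, 0.04, 0.04], [0.02, 0.02, 0.02]] + [[0.03, -0.03, 0.01], [-0.02, 0.02, -0.00], [-0.05, 0.05, -0.01]]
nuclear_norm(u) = 0.34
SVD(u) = [[-0.35, -0.77, -0.54], [0.77, -0.56, 0.3], [-0.53, -0.31, 0.79]] @ diag([0.14293770378881726, 0.11528593733513486, 0.08647523049023742]) @ [[-0.55, -0.42, 0.72], [-0.45, -0.58, -0.68], [-0.7, 0.70, -0.14]]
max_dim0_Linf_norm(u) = 0.12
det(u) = -0.00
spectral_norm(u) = 0.14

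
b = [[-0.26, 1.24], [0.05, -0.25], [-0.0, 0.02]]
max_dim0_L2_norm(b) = 1.27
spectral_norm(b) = 1.29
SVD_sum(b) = [[-0.26, 1.24],[0.05, -0.25],[-0.00, 0.02]] + [[-0.00,-0.0], [-0.0,-0.0], [0.00,0.0]]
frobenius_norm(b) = 1.29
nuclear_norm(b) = 1.30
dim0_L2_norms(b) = [0.26, 1.27]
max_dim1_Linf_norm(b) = 1.24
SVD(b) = [[-0.98, -0.11], [0.20, -0.48], [-0.02, 0.87]] @ diag([1.2925083473737755, 0.004708712043715082]) @ [[0.2, -0.98],[0.98, 0.2]]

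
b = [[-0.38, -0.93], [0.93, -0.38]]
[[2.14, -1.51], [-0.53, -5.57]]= b@[[-1.29, -4.56], [-1.77, 3.49]]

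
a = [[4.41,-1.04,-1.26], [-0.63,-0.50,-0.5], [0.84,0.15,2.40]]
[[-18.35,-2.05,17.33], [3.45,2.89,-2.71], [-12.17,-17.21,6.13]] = a @ [[-4.6, -1.67, 4.06],[2.52, 3.1, -0.89],[-3.62, -6.78, 1.19]]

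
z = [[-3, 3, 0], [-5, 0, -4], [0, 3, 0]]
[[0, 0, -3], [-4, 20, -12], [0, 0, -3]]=z@[[0, 0, 0], [0, 0, -1], [1, -5, 3]]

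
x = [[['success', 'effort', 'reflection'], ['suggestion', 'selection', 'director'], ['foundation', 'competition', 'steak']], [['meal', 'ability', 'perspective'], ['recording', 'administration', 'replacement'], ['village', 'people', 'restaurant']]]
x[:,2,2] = ['steak', 'restaurant']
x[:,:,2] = [['reflection', 'director', 'steak'], ['perspective', 'replacement', 'restaurant']]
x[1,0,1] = 'ability'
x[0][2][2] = 'steak'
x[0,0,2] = 'reflection'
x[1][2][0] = 'village'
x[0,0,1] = 'effort'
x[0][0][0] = 'success'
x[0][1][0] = 'suggestion'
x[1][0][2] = 'perspective'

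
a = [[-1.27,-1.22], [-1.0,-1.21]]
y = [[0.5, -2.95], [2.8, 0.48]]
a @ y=[[-4.05, 3.16], [-3.89, 2.37]]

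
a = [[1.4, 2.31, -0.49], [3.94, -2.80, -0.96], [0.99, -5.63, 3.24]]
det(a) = -42.440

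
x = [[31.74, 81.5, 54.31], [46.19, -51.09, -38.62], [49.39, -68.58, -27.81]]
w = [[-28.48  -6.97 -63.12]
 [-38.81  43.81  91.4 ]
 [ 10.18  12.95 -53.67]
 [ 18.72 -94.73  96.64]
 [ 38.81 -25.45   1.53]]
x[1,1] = -51.09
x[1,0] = 46.19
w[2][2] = -53.67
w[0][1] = -6.97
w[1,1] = 43.81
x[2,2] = -27.81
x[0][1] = 81.5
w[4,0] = 38.81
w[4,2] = 1.53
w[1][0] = -38.81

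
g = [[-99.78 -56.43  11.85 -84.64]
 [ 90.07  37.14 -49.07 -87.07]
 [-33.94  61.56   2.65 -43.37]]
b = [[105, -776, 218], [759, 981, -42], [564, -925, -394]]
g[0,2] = 11.85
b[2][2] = -394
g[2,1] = 61.56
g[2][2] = 2.65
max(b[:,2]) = 218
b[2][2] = -394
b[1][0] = 759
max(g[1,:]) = 90.07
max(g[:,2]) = 11.85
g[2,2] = 2.65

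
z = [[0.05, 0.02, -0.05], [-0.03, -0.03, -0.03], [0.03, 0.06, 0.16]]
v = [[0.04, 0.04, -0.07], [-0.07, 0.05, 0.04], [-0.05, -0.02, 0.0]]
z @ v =[[0.00, 0.0, -0.00],[0.0, -0.00, 0.00],[-0.01, 0.0, 0.0]]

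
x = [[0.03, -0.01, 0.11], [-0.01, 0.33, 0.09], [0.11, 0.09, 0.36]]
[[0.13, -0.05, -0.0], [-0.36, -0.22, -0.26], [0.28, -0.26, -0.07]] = x @ [[1.27, -0.83, 1.38], [-1.23, -0.61, -0.63], [0.69, -0.31, -0.46]]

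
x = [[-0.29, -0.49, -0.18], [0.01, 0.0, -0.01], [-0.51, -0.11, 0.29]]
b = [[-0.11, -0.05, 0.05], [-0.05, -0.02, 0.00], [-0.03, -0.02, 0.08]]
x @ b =[[0.06, 0.03, -0.03], [-0.0, -0.00, -0.0], [0.05, 0.02, -0.0]]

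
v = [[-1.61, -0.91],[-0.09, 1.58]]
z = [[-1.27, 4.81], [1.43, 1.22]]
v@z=[[0.74, -8.85], [2.37, 1.49]]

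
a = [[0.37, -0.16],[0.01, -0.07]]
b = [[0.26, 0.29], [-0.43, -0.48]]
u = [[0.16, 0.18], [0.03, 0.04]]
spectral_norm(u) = 0.25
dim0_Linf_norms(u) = [0.16, 0.18]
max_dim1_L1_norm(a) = 0.53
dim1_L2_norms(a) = [0.4, 0.07]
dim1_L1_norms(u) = [0.34, 0.07]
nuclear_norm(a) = 0.46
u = a @ b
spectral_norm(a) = 0.40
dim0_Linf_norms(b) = [0.43, 0.48]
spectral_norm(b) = 0.75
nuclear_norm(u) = 0.25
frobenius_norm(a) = 0.41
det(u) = 0.00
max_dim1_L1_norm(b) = 0.91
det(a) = -0.02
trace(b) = -0.22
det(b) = -0.00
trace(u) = 0.20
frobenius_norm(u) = 0.25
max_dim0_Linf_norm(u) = 0.18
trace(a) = 0.30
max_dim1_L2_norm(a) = 0.4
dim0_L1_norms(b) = [0.69, 0.77]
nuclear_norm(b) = 0.75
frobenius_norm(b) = 0.75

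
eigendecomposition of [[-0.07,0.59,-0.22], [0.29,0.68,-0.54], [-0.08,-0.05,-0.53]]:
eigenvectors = [[-0.53, -0.90, -0.11], [-0.85, 0.39, 0.42], [0.06, 0.21, 0.90]]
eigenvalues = [0.9, -0.28, -0.54]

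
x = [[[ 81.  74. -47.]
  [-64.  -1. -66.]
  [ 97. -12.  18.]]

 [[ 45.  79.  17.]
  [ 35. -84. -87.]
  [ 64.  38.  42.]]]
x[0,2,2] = 18.0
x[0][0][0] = 81.0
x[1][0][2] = 17.0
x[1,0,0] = 45.0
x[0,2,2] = 18.0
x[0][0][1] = 74.0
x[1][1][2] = -87.0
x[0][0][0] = 81.0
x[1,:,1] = [79.0, -84.0, 38.0]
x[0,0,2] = -47.0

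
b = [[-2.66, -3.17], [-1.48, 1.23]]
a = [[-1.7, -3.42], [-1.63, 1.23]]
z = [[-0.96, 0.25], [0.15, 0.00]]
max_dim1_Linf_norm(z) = 0.96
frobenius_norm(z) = 1.00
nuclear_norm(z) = 1.04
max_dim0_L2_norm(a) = 3.63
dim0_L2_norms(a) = [2.36, 3.63]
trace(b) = -1.43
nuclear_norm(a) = 5.84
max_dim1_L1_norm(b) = 5.83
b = a + z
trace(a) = -0.47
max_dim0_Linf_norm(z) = 0.96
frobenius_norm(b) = 4.56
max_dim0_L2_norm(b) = 3.4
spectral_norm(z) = 1.00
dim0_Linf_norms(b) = [2.66, 3.17]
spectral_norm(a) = 3.84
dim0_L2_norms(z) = [0.97, 0.25]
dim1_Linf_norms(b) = [3.17, 1.48]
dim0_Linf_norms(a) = [1.7, 3.42]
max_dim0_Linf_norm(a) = 3.42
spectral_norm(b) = 4.14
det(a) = -7.67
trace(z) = -0.96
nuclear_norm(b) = 6.06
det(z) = -0.04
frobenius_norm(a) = 4.33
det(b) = -7.96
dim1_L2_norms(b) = [4.14, 1.92]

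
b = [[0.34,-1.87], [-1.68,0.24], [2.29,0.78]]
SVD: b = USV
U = [[-0.0, -0.95], [0.56, 0.27], [-0.83, 0.18]]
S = [2.88, 2.01]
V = [[-0.98, -0.18], [-0.18, 0.98]]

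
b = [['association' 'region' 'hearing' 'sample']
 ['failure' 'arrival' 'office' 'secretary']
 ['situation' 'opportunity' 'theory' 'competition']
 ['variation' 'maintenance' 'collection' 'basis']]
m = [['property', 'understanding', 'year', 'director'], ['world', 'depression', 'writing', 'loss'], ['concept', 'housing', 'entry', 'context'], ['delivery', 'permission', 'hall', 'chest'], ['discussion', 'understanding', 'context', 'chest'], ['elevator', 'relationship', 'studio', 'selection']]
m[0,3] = 'director'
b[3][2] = 'collection'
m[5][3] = 'selection'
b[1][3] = 'secretary'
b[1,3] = 'secretary'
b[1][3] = 'secretary'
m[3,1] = 'permission'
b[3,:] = ['variation', 'maintenance', 'collection', 'basis']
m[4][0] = 'discussion'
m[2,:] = ['concept', 'housing', 'entry', 'context']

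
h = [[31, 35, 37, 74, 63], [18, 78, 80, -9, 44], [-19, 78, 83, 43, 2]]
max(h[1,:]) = 80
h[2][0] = -19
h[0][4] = 63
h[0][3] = 74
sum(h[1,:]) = 211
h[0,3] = 74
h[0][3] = 74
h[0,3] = 74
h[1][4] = 44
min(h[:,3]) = -9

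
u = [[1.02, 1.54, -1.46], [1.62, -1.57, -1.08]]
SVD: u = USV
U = [[0.55,0.84], [0.84,-0.55]]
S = [2.6, 2.24]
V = [[0.73, -0.18, -0.65], [-0.01, 0.96, -0.28]]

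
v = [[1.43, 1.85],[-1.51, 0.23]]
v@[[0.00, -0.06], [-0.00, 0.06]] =[[0.0,0.03], [0.0,0.10]]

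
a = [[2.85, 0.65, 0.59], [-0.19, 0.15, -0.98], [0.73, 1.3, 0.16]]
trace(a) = 3.16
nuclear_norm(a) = 5.16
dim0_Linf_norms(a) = [2.85, 1.3, 0.98]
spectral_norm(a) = 3.19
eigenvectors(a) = [[(0.97+0j), (0.09+0.19j), 0.09-0.19j], [-0.14+0.00j, -0.04-0.67j, (-0.04+0.67j)], [0.20+0.00j, (-0.71+0j), (-0.71-0j)]]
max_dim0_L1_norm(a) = 3.77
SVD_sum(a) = [[2.72, 0.97, 0.66],[-0.31, -0.11, -0.08],[1.04, 0.37, 0.25]] + [[0.04, -0.22, 0.13],  [-0.12, 0.56, -0.35],  [-0.15, 0.73, -0.46]] + [[0.09, -0.11, -0.20], [0.24, -0.30, -0.56], [-0.16, 0.19, 0.36]]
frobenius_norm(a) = 3.49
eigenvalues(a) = [(2.88+0j), (0.14+1.02j), (0.14-1.02j)]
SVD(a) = [[-0.93,-0.23,0.29], [0.11,0.59,0.8], [-0.36,0.77,-0.52]] @ diag([3.1886776675475064, 1.1324667944549025, 0.8428841509607523]) @ [[-0.92, -0.33, -0.22], [-0.17, 0.84, -0.52], [0.36, -0.44, -0.82]]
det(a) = 3.04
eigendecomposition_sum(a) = [[2.93+0.00j, (0.86+0j), (0.33-0j)], [-0.42-0.00j, (-0.12+0j), -0.05+0.00j], [(0.59+0j), 0.17+0.00j, 0.07-0.00j]] + [[(-0.04-0j), (-0.1-0.14j), 0.13-0.08j], [0.11+0.06j, (0.14+0.52j), (-0.47+0.07j)], [0.07-0.12j, 0.56-0.11j, (0.05+0.5j)]] + [[(-0.04+0j), (-0.1+0.14j), 0.13+0.08j], [(0.11-0.06j), 0.14-0.52j, (-0.47-0.07j)], [(0.07+0.12j), (0.56+0.11j), 0.05-0.50j]]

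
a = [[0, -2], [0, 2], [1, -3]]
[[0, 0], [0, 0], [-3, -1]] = a @ [[-3, -1], [0, 0]]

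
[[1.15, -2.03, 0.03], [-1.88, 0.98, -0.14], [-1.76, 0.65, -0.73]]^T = [[1.15,  -1.88,  -1.76], [-2.03,  0.98,  0.65], [0.03,  -0.14,  -0.73]]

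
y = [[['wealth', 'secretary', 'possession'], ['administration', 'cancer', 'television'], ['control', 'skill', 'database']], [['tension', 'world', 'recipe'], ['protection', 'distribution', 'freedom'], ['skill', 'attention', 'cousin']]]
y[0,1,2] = 'television'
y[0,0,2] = 'possession'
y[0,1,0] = 'administration'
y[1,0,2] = 'recipe'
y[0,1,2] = 'television'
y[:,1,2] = ['television', 'freedom']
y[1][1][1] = 'distribution'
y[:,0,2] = ['possession', 'recipe']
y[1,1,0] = 'protection'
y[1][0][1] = 'world'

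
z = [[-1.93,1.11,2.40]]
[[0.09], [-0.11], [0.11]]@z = [[-0.17, 0.10, 0.22], [0.21, -0.12, -0.26], [-0.21, 0.12, 0.26]]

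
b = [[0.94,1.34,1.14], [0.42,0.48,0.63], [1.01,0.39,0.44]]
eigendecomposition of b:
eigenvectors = [[0.78+0.00j, (0.34-0.27j), (0.34+0.27j)], [0.36+0.00j, (0.4+0.28j), 0.40-0.28j], [0.51+0.00j, (-0.76+0j), -0.76-0.00j]]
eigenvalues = [(2.29+0j), (-0.21+0.21j), (-0.21-0.21j)]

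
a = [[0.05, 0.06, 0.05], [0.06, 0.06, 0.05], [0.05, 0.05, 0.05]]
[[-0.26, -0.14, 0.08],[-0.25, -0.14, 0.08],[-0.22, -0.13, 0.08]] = a @ [[1.80, -0.82, -0.01],[-4.18, -0.77, 0.14],[-2.08, -0.99, 1.49]]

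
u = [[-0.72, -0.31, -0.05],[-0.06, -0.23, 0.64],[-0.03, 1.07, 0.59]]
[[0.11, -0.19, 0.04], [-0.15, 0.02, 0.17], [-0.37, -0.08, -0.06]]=u @ [[-0.06,0.3,0.01], [-0.18,-0.08,-0.17], [-0.3,0.03,0.21]]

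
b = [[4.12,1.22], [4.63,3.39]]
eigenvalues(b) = [6.16, 1.35]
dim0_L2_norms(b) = [6.2, 3.6]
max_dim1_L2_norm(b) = 5.74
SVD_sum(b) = [[3.66,2.05], [4.97,2.78]] + [[0.46, -0.83], [-0.34, 0.61]]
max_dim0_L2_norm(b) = 6.2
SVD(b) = [[-0.59, -0.81], [-0.81, 0.59]] @ diag([7.071646007830099, 1.1762749423245529]) @ [[-0.87, -0.49], [-0.49, 0.87]]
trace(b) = 7.51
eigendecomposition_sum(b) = [[3.55,1.56], [5.93,2.61]] + [[0.57, -0.34], [-1.3, 0.78]]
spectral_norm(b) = 7.07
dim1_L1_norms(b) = [5.34, 8.02]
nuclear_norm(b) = 8.25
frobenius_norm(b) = 7.17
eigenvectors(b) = [[0.51, -0.40], [0.86, 0.92]]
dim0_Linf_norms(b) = [4.63, 3.39]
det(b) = 8.32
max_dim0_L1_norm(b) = 8.75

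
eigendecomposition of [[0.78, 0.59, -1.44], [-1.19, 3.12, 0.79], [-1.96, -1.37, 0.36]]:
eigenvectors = [[-0.60+0.00j,-0.10+0.44j,(-0.1-0.44j)], [(-0.02+0j),(-0.71+0j),-0.71-0.00j], [(-0.8+0j),(0.23-0.49j),0.23+0.49j]]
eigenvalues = [(-1.13+0j), (2.7+1.28j), (2.7-1.28j)]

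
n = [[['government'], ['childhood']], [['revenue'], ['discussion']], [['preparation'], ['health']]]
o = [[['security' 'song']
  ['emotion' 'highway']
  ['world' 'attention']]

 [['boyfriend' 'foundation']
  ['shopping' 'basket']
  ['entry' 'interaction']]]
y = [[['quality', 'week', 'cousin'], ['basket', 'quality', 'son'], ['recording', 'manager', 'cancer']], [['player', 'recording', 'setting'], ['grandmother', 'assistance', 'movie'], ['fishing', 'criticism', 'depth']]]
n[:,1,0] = ['childhood', 'discussion', 'health']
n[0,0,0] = 'government'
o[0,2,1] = 'attention'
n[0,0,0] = 'government'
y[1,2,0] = 'fishing'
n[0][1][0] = 'childhood'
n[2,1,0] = 'health'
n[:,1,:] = [['childhood'], ['discussion'], ['health']]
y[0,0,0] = 'quality'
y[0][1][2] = 'son'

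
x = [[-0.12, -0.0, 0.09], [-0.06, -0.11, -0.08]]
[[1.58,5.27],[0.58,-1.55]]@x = [[-0.51, -0.58, -0.28], [0.02, 0.17, 0.18]]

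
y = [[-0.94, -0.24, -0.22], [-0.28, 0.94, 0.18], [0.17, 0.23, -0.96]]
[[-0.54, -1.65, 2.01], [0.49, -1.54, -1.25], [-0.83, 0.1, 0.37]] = y @ [[0.24, 2.02, -1.49], [0.4, -1.04, -1.58], [1.0, -0.0, -1.03]]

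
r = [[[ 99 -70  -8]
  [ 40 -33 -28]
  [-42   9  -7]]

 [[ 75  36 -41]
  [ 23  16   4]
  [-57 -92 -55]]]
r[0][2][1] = 9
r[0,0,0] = 99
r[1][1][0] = 23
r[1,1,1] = 16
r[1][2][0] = -57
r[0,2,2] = -7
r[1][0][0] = 75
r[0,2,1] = 9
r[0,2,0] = -42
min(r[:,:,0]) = -57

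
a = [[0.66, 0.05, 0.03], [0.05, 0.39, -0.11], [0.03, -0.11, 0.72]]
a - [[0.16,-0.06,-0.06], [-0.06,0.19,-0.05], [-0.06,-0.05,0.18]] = [[0.5, 0.11, 0.09], [0.11, 0.20, -0.06], [0.09, -0.06, 0.54]]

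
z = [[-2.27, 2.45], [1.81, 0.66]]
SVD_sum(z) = [[-2.58, 2.06], [0.78, -0.63]] + [[0.31,0.39], [1.03,1.29]]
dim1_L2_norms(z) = [3.34, 1.93]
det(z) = -5.93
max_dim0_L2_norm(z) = 2.9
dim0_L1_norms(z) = [4.08, 3.11]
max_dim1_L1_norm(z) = 4.72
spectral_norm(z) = 3.45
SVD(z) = [[-0.96,0.29], [0.29,0.96]] @ diag([3.4514448182741355, 1.718903332479351]) @ [[0.78, -0.62], [0.62, 0.78]]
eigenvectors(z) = [[-0.91, -0.52], [0.41, -0.85]]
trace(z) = -1.61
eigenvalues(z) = [-3.37, 1.76]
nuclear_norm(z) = 5.17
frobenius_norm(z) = 3.86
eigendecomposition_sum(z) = [[-2.65, 1.61], [1.19, -0.72]] + [[0.38, 0.84], [0.62, 1.38]]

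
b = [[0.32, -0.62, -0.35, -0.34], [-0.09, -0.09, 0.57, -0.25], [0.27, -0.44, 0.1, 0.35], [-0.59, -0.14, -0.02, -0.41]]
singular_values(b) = [0.94, 0.83, 0.62, 0.33]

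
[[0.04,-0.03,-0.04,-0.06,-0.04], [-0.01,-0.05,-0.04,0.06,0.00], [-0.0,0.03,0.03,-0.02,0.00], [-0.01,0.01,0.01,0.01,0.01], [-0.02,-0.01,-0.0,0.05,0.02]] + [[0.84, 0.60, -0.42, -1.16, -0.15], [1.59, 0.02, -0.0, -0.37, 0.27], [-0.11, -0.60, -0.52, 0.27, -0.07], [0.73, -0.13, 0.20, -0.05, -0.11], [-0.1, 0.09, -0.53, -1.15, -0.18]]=[[0.88, 0.57, -0.46, -1.22, -0.19], [1.58, -0.03, -0.04, -0.31, 0.27], [-0.11, -0.57, -0.49, 0.25, -0.07], [0.72, -0.12, 0.21, -0.04, -0.1], [-0.12, 0.08, -0.53, -1.10, -0.16]]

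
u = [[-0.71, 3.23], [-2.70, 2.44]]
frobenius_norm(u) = 4.92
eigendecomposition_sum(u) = [[(-0.35+1.52j), 1.61-0.56j], [(-1.35+0.47j), (1.22+0.98j)]] + [[(-0.35-1.52j), 1.61+0.56j], [-1.35-0.47j, (1.22-0.98j)]]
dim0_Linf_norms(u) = [2.7, 3.23]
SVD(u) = [[-0.66, -0.75], [-0.75, 0.66]] @ diag([4.685738071891186, 1.491461941059665]) @ [[0.53, -0.85],[-0.85, -0.53]]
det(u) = 6.99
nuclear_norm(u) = 6.18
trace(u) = 1.73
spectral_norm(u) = 4.69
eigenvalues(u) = [(0.86+2.5j), (0.86-2.5j)]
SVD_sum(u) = [[-1.65,  2.64], [-1.86,  2.97]] + [[0.94, 0.59], [-0.84, -0.53]]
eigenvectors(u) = [[0.74+0.00j, 0.74-0.00j], [(0.36+0.57j), (0.36-0.57j)]]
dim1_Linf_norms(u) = [3.23, 2.7]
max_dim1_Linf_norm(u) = 3.23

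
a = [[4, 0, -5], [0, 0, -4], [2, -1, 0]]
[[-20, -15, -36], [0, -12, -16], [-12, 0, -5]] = a@[[-5, 0, -4], [2, 0, -3], [0, 3, 4]]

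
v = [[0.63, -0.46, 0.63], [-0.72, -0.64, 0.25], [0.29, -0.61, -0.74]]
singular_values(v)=[1.0, 1.0, 0.99]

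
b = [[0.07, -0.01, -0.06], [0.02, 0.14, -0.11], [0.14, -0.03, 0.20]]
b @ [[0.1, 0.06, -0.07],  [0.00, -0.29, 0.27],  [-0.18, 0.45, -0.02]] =[[0.02, -0.02, -0.01], [0.02, -0.09, 0.04], [-0.02, 0.11, -0.02]]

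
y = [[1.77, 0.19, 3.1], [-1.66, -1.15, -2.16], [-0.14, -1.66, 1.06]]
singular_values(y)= [4.59, 2.08, 0.01]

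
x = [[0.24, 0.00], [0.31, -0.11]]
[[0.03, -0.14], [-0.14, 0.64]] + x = [[0.27, -0.14], [0.17, 0.53]]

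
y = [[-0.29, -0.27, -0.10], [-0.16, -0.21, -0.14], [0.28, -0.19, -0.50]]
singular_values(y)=[0.62, 0.48, 0.0]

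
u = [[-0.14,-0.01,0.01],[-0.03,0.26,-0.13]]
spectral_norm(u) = 0.29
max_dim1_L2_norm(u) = 0.29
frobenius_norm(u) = 0.32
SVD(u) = [[0.00, 1.0], [1.00, -0.00]] @ diag([0.2922351312257442, 0.14070759779582667]) @ [[-0.1, 0.89, -0.44], [-0.99, -0.08, 0.08]]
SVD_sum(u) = [[-0.00, 0.0, -0.00], [-0.03, 0.26, -0.13]] + [[-0.14, -0.01, 0.01],[0.0, 0.0, -0.00]]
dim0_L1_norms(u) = [0.17, 0.27, 0.14]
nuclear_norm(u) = 0.43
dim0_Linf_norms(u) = [0.14, 0.26, 0.13]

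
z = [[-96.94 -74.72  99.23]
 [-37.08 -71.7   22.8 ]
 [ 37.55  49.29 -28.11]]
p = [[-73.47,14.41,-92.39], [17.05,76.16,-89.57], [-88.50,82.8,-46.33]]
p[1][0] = 17.05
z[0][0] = -96.94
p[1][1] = 76.16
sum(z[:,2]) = 93.92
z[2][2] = -28.11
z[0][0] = -96.94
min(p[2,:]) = -88.5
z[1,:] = [-37.08, -71.7, 22.8]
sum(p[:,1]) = 173.37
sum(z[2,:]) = 58.730000000000004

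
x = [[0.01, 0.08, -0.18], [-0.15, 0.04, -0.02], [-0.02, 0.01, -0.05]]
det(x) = -0.00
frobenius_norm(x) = 0.26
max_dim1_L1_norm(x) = 0.27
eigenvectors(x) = [[-0.07+0.52j, (-0.07-0.52j), (0.41+0j)], [-0.85+0.00j, -0.85-0.00j, (0.78+0j)], [(-0.11-0.01j), (-0.11+0.01j), 0.48+0.00j]]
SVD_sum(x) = [[-0.04, 0.08, -0.17],[-0.01, 0.03, -0.06],[-0.01, 0.02, -0.05]] + [[0.05, -0.0, -0.01], [-0.14, 0.01, 0.04], [-0.01, 0.0, 0.00]] + [[0.0,0.0,0.0],[0.0,0.00,0.0],[-0.00,-0.01,-0.01]]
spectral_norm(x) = 0.21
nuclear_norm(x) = 0.37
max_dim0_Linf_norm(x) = 0.18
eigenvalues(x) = [(0.03+0.09j), (0.03-0.09j), (-0.05+0j)]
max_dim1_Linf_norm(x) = 0.18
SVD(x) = [[-0.91, 0.34, -0.22],[-0.32, -0.94, -0.13],[-0.25, -0.05, 0.97]] @ diag([0.2082605261992848, 0.15104206324180522, 0.014623554932215973]) @ [[0.21, -0.42, 0.88], [0.96, -0.07, -0.26], [-0.18, -0.90, -0.39]]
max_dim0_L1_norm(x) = 0.25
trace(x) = 0.00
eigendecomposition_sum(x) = [[(0.01+0.05j), (0.04-0j), (-0.06-0.03j)], [-0.07+0.02j, 0.01+0.06j, 0.04-0.11j], [(-0.01+0j), 0.01j, (0.01-0.01j)]] + [[0.01-0.05j,0.04+0.00j,(-0.06+0.03j)], [-0.07-0.02j,(0.01-0.06j),0.04+0.11j], [(-0.01-0j),0.00-0.01j,0.01+0.01j]] + [[(-0+0j),(0.01+0j),-0.05-0.00j], [-0.00+0.00j,0.01+0.00j,-0.10-0.00j], [(-0+0j),(0.01+0j),-0.06-0.00j]]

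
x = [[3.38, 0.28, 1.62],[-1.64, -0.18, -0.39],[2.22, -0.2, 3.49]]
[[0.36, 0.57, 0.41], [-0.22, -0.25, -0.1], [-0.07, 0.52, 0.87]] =x@[[0.13, 0.14, -0.01], [0.22, 0.00, 0.07], [-0.09, 0.06, 0.26]]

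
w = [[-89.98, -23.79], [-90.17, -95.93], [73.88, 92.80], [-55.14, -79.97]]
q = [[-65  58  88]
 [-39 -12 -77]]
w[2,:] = [73.88, 92.8]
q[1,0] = -39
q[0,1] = 58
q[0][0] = -65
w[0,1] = -23.79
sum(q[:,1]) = 46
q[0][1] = 58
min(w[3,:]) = -79.97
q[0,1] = 58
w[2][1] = 92.8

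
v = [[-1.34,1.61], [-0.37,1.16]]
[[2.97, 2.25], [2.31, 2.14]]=v @ [[0.28, 0.87], [2.08, 2.12]]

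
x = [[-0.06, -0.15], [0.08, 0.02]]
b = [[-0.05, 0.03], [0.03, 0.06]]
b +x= [[-0.11, -0.12], [0.11, 0.08]]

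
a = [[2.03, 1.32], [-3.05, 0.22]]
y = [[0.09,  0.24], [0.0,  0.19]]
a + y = [[2.12, 1.56],[-3.05, 0.41]]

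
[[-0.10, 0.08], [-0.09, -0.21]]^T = [[-0.10,-0.09], [0.08,-0.21]]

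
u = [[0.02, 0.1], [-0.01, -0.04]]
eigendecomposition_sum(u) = [[0.01+0.02j,0.05+0.05j], [(-0-0.01j),(-0.02-0.01j)]] + [[(0.01-0.02j),(0.05-0.05j)],[-0.00+0.01j,-0.02+0.01j]]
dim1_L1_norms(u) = [0.12, 0.05]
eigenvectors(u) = [[(0.95+0j), (0.95-0j)], [(-0.29+0.1j), (-0.29-0.1j)]]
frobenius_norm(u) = 0.11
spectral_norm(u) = 0.11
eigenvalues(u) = [(-0.01+0.01j), (-0.01-0.01j)]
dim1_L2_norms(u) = [0.1, 0.04]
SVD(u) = [[-0.93, 0.37], [0.37, 0.93]] @ diag([0.1099849685694546, 0.001818430305534904]) @ [[-0.2, -0.98], [-0.98, 0.2]]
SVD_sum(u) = [[0.02, 0.10],[-0.01, -0.04]] + [[-0.00,0.0],  [-0.00,0.0]]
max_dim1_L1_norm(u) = 0.12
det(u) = 0.00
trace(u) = -0.02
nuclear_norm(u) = 0.11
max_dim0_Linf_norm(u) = 0.1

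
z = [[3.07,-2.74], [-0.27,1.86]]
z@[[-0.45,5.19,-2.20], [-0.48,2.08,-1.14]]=[[-0.07,10.23,-3.63], [-0.77,2.47,-1.53]]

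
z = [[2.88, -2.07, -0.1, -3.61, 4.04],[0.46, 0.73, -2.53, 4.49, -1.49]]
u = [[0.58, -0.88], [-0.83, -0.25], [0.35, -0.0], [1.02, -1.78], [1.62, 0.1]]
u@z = [[1.27,-1.84,2.17,-6.04,3.65], [-2.51,1.54,0.72,1.87,-2.98], [1.01,-0.72,-0.03,-1.26,1.41], [2.12,-3.41,4.4,-11.67,6.77], [4.71,-3.28,-0.42,-5.4,6.40]]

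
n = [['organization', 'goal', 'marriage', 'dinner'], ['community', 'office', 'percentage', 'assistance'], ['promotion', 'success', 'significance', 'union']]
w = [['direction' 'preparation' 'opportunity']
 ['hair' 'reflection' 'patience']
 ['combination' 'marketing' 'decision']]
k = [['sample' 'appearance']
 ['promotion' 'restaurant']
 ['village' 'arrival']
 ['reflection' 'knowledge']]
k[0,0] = 'sample'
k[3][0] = 'reflection'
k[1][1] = 'restaurant'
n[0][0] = 'organization'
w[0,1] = 'preparation'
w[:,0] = ['direction', 'hair', 'combination']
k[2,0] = 'village'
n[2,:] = ['promotion', 'success', 'significance', 'union']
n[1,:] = ['community', 'office', 'percentage', 'assistance']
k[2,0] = 'village'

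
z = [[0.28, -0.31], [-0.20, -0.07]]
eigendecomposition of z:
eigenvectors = [[0.92,0.54], [-0.39,0.84]]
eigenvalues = [0.41, -0.2]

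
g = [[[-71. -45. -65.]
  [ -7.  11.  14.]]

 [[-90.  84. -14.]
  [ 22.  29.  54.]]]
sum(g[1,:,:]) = 85.0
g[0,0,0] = -71.0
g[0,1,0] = -7.0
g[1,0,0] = -90.0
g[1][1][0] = 22.0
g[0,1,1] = 11.0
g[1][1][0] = 22.0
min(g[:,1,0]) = -7.0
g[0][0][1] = -45.0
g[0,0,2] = -65.0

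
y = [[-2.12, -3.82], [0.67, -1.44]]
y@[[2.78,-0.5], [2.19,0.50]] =[[-14.26, -0.85],[-1.29, -1.06]]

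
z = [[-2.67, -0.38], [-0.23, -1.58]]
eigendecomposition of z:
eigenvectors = [[-0.98,0.31], [-0.19,-0.95]]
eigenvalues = [-2.75, -1.5]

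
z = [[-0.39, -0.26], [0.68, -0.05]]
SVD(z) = [[-0.53, 0.85], [0.85, 0.53]] @ diag([0.789126351535291, 0.2487561080910389]) @ [[0.99, 0.12], [0.12, -0.99]]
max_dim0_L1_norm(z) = 1.07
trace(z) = -0.44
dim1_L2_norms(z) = [0.47, 0.68]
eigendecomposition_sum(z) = [[(-0.2+0.14j), (-0.13-0.07j)], [0.34+0.19j, (-0.03+0.24j)]] + [[-0.20-0.14j, -0.13+0.07j], [0.34-0.19j, -0.03-0.24j]]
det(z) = 0.20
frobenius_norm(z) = 0.83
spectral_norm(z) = 0.79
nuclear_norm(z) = 1.04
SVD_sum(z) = [[-0.42, -0.05],[0.66, 0.08]] + [[0.03, -0.21], [0.02, -0.13]]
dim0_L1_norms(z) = [1.07, 0.31]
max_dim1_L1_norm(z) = 0.73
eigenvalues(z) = [(-0.22+0.38j), (-0.22-0.38j)]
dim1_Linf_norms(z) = [0.39, 0.68]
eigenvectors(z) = [[(0.21-0.48j),(0.21+0.48j)], [(-0.85+0j),-0.85-0.00j]]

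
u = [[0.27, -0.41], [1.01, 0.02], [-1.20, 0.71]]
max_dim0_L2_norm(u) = 1.59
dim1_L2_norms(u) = [0.49, 1.01, 1.39]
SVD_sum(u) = [[0.38, -0.16], [0.85, -0.36], [-1.27, 0.53]] + [[-0.11, -0.25], [0.16, 0.38], [0.07, 0.18]]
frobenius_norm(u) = 1.79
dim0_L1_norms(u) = [2.48, 1.14]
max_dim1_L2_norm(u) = 1.39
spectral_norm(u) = 1.71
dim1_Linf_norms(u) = [0.41, 1.01, 1.2]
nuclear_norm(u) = 2.24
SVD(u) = [[-0.24,0.52],  [-0.54,-0.77],  [0.81,-0.36]] @ diag([1.7108557599554453, 0.5277997429208134]) @ [[-0.92,0.39], [-0.39,-0.92]]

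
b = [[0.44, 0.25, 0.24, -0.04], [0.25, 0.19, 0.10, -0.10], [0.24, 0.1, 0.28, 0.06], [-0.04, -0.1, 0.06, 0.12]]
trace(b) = 1.03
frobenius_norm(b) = 0.78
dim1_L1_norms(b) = [0.97, 0.64, 0.68, 0.32]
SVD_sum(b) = [[0.42, 0.25, 0.27, -0.04], [0.25, 0.14, 0.16, -0.02], [0.27, 0.16, 0.17, -0.03], [-0.04, -0.02, -0.03, 0.0]] + [[0.0, 0.01, -0.01, -0.01], [0.01, 0.04, -0.06, -0.07], [-0.01, -0.06, 0.09, 0.10], [-0.01, -0.07, 0.1, 0.11]] + [[0.02, -0.01, -0.02, 0.01],  [-0.01, 0.00, 0.01, -0.01],  [-0.02, 0.01, 0.02, -0.01],  [0.01, -0.01, -0.01, 0.01]] + [[-0.00, 0.0, -0.0, 0.0], [0.0, -0.00, 0.00, -0.00], [-0.00, 0.00, -0.0, 0.0], [0.0, -0.0, 0.00, -0.00]]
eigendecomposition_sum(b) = [[0.42, 0.25, 0.27, -0.04], [0.25, 0.14, 0.16, -0.02], [0.27, 0.16, 0.17, -0.03], [-0.04, -0.02, -0.03, 0.00]] + [[-0.00,  0.00,  -0.0,  0.0], [0.00,  -0.0,  0.0,  -0.00], [-0.00,  0.0,  -0.0,  0.0], [0.0,  -0.0,  0.0,  -0.00]] + [[0.02, -0.01, -0.02, 0.01],[-0.01, 0.0, 0.01, -0.01],[-0.02, 0.01, 0.02, -0.01],[0.01, -0.01, -0.01, 0.01]] + [[0.00, 0.01, -0.01, -0.01], [0.01, 0.04, -0.06, -0.07], [-0.01, -0.06, 0.09, 0.1], [-0.01, -0.07, 0.10, 0.11]]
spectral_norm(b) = 0.74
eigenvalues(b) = [0.74, -0.0, 0.05, 0.25]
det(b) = -0.00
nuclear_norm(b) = 1.04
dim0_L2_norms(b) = [0.56, 0.34, 0.39, 0.17]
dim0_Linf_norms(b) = [0.44, 0.25, 0.28, 0.12]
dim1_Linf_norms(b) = [0.44, 0.25, 0.28, 0.12]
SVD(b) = [[-0.76, 0.08, -0.58, -0.30], [-0.44, 0.43, 0.24, 0.75], [-0.48, -0.62, 0.61, -0.13], [0.07, -0.66, -0.48, 0.57]] @ diag([0.742150113778686, 0.2452405766946037, 0.04642925955238612, 0.003819950025675887]) @ [[-0.76, -0.44, -0.48, 0.07], [0.08, 0.43, -0.62, -0.66], [-0.58, 0.24, 0.61, -0.48], [0.30, -0.75, 0.13, -0.57]]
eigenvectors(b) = [[0.76, 0.30, 0.58, -0.08], [0.44, -0.75, -0.24, -0.43], [0.48, 0.13, -0.61, 0.62], [-0.07, -0.57, 0.48, 0.66]]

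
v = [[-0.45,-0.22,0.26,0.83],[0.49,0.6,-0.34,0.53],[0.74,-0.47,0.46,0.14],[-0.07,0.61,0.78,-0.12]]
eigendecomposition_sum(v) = [[-0.31+0.28j, (-0.11-0.18j), (-0.03-0.25j), 0.32+0.18j],[0.17+0.13j, (-0.08+0.08j), -0.12+0.04j, 0.06-0.18j],[(0.25+0.05j), -0.05+0.12j, (-0.11+0.1j), (-0.02-0.22j)],[(-0.15-0.33j), 0.18-0.05j, 0.22+0.04j, -0.24+0.22j]] + [[(-0.31-0.28j), (-0.11+0.18j), (-0.03+0.25j), (0.32-0.18j)], [0.17-0.13j, (-0.08-0.08j), (-0.12-0.04j), 0.06+0.18j], [(0.25-0.05j), (-0.05-0.12j), (-0.11-0.1j), (-0.02+0.22j)], [-0.15+0.33j, (0.18+0.05j), 0.22-0.04j, (-0.24-0.22j)]] + [[(0.08+0.02j),0.18j,0.16-0.06j,0.10+0.07j], [0.07-0.16j,0.38+0.08j,(-0.05-0.37j),(0.2-0.17j)], [0.12+0.11j,(-0.18+0.32j),0.34+0.07j,(0.09+0.23j)], [(0.12-0.03j),(0.12+0.24j),0.17-0.18j,(0.18+0.03j)]] + [[0.08-0.02j, 0.00-0.18j, 0.16+0.06j, (0.1-0.07j)], [(0.07+0.16j), 0.38-0.08j, -0.05+0.37j, (0.2+0.17j)], [0.12-0.11j, (-0.18-0.32j), 0.34-0.07j, 0.09-0.23j], [(0.12+0.03j), 0.12-0.24j, (0.17+0.18j), 0.18-0.03j]]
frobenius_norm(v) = 2.00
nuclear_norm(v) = 4.00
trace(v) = 0.49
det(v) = 1.00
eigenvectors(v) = [[0.65+0.00j,0.65-0.00j,-0.07-0.28j,(-0.07+0.28j)], [(-0.06-0.33j),-0.06+0.33j,(-0.62+0j),-0.62-0.00j], [(-0.23-0.32j),-0.23+0.32j,(0.18-0.56j),0.18+0.56j], [(-0.17+0.54j),-0.17-0.54j,(-0.27-0.33j),-0.27+0.33j]]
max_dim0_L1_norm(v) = 1.9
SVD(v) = [[0.84,  0.27,  -0.43,  -0.19], [-0.08,  -0.42,  -0.68,  0.6], [0.51,  -0.23,  0.60,  0.57], [0.17,  -0.83,  0.03,  -0.53]] @ diag([1.0056602314934149, 1.0010426436793591, 0.9986124494094104, 0.996410708599918]) @ [[-0.05,-0.36,0.61,0.70],[-0.44,-0.71,-0.54,0.07],[0.3,-0.57,0.42,-0.64],[0.84,-0.19,-0.4,0.31]]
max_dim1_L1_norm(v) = 1.96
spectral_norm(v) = 1.01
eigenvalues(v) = [(-0.74+0.67j), (-0.74-0.67j), (0.98+0.2j), (0.98-0.2j)]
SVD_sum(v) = [[-0.04,-0.31,0.51,0.59], [0.00,0.03,-0.05,-0.06], [-0.03,-0.19,0.31,0.36], [-0.01,-0.06,0.1,0.12]] + [[-0.12, -0.19, -0.15, 0.02], [0.19, 0.30, 0.23, -0.03], [0.1, 0.17, 0.13, -0.02], [0.37, 0.59, 0.45, -0.06]] + [[-0.13, 0.25, -0.18, 0.27], [-0.20, 0.39, -0.28, 0.43], [0.18, -0.34, 0.25, -0.38], [0.01, -0.02, 0.01, -0.02]] + [[-0.16, 0.04, 0.07, -0.06], [0.5, -0.11, -0.24, 0.18], [0.48, -0.11, -0.23, 0.18], [-0.44, 0.1, 0.21, -0.16]]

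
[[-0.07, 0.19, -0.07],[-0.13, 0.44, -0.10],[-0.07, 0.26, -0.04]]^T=[[-0.07, -0.13, -0.07],[0.19, 0.44, 0.26],[-0.07, -0.10, -0.04]]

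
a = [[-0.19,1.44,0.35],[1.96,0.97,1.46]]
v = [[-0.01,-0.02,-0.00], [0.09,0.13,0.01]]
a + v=[[-0.2, 1.42, 0.35], [2.05, 1.1, 1.47]]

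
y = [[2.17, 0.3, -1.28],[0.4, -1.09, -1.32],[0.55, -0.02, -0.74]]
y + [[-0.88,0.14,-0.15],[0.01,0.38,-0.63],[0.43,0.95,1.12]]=[[1.29, 0.44, -1.43],[0.41, -0.71, -1.95],[0.98, 0.93, 0.38]]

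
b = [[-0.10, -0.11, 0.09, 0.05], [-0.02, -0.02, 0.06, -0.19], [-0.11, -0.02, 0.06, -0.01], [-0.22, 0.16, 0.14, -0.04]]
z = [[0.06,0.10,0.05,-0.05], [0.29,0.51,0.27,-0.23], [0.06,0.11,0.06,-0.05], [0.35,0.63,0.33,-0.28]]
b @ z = [[-0.01, -0.02, -0.01, 0.01],  [-0.07, -0.13, -0.07, 0.06],  [-0.01, -0.02, -0.01, 0.01],  [0.03, 0.05, 0.03, -0.02]]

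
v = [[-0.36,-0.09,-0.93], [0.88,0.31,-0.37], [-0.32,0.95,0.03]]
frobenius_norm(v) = 1.74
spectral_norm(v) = 1.00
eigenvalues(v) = [(-1+0j), (0.49+0.87j), (0.49-0.87j)]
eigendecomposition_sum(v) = [[-0.57-0.00j, 0.26-0.00j, -0.42+0.00j], [0.26+0.00j, -0.12+0.00j, (0.19-0j)], [-0.42-0.00j, (0.19-0j), (-0.31+0j)]] + [[(0.11+0.19j),-0.18+0.25j,-0.26-0.10j], [0.31-0.02j,(0.22+0.38j),(-0.28+0.27j)], [(0.05-0.27j),(0.38-0.1j),(0.17+0.3j)]] + [[0.11-0.19j, (-0.18-0.25j), (-0.26+0.1j)], [(0.31+0.02j), 0.22-0.38j, (-0.28-0.27j)], [(0.05+0.27j), 0.38+0.10j, 0.17-0.30j]]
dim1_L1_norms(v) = [1.38, 1.56, 1.3]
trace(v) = -0.02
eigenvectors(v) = [[-0.75+0.00j, (0.2+0.42j), (0.2-0.42j)], [(0.35+0j), (0.66+0j), 0.66-0.00j], [(-0.56+0j), 0.15-0.57j, 0.15+0.57j]]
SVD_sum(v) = [[0.05, 0.07, -0.03], [0.4, 0.64, -0.3], [0.29, 0.46, -0.21]] + [[-0.44, 0.22, -0.12],  [0.47, -0.23, 0.13],  [-0.59, 0.29, -0.17]] + [[0.03, -0.38, -0.77], [0.01, -0.10, -0.20], [-0.02, 0.2, 0.41]]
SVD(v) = [[0.09,  -0.5,  -0.86],[0.81,  0.54,  -0.23],[0.58,  -0.68,  0.45]] @ diag([1.0042977348638489, 1.0028424932656386, 1.000746218303172]) @ [[0.49, 0.79, -0.37],[0.87, -0.43, 0.24],[-0.03, 0.44, 0.9]]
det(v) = -1.01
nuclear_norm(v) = 3.01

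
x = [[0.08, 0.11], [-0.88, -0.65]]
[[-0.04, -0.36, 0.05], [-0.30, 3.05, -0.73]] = x@[[1.31, -2.21, 1.11], [-1.31, -1.70, -0.38]]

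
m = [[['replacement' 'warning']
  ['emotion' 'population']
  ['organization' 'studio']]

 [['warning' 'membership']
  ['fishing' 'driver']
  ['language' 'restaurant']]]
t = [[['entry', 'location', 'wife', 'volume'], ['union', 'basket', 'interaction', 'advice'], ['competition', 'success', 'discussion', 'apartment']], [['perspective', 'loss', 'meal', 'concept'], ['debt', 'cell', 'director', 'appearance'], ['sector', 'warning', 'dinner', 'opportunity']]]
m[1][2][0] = 'language'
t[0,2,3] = 'apartment'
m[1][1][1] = 'driver'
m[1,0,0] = 'warning'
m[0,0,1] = 'warning'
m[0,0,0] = 'replacement'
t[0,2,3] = 'apartment'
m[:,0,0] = ['replacement', 'warning']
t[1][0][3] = 'concept'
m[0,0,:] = ['replacement', 'warning']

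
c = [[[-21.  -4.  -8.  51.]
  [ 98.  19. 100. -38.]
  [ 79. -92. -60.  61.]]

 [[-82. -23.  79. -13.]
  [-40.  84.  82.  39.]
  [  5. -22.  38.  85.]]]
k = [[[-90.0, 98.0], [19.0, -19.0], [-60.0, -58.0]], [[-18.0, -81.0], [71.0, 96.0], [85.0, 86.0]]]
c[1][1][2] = 82.0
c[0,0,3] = 51.0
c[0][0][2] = -8.0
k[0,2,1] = -58.0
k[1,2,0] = 85.0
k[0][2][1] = -58.0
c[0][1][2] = 100.0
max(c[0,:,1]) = 19.0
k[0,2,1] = -58.0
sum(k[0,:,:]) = -110.0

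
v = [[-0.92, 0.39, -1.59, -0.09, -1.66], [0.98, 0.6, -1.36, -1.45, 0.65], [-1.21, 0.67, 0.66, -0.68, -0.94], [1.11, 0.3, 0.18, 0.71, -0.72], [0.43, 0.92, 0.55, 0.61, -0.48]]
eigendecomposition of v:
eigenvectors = [[0.79+0.00j, -0.14-0.20j, (-0.14+0.2j), (0.18-0.46j), 0.18+0.46j], [(-0.32+0j), -0.73+0.00j, -0.73-0.00j, -0.17-0.36j, (-0.17+0.36j)], [(0.38+0j), 0.36+0.28j, 0.36-0.28j, (-0.06-0.26j), (-0.06+0.26j)], [(-0.35+0j), -0.20-0.19j, -0.20+0.19j, -0.52+0.00j, -0.52-0.00j], [(-0.03+0j), -0.35+0.04j, -0.35-0.04j, (-0.47+0.19j), (-0.47-0.19j)]]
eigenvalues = [(-1.74+0j), (1.36+0.37j), (1.36-0.37j), (-0.21+1.56j), (-0.21-1.56j)]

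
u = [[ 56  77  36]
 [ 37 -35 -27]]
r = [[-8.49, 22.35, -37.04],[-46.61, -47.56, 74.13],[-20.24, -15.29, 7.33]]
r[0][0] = -8.49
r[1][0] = -46.61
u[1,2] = -27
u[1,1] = -35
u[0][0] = 56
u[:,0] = [56, 37]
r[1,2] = 74.13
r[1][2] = 74.13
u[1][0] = 37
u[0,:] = [56, 77, 36]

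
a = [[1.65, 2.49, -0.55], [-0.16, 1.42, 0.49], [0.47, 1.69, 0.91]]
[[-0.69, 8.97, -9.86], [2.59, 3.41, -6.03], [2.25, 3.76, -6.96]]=a@ [[-1.85, 0.35, 0.35], [1.21, 3.01, -4.20], [1.18, -1.64, -0.03]]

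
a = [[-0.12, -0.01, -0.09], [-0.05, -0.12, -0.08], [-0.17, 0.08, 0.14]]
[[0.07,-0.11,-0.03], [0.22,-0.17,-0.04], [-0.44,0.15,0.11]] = a @ [[0.74, 0.18, -0.18],[-1.02, 0.75, 0.09],[-1.63, 0.86, 0.52]]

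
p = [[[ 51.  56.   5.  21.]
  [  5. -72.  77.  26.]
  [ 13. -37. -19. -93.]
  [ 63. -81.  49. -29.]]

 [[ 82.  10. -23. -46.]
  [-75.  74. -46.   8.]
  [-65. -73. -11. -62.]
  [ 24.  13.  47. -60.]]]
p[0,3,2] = 49.0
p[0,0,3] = 21.0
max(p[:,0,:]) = 82.0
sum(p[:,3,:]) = 26.0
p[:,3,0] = [63.0, 24.0]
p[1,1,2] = -46.0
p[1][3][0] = 24.0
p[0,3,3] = -29.0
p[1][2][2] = -11.0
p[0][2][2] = -19.0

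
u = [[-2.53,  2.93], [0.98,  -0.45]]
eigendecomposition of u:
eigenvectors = [[-0.95, -0.7], [0.31, -0.72]]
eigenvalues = [-3.48, 0.5]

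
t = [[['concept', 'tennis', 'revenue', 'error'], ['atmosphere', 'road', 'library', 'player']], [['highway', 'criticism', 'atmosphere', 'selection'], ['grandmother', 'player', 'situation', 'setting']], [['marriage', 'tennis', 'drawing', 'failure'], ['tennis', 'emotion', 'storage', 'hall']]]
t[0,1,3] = 'player'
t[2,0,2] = 'drawing'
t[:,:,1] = [['tennis', 'road'], ['criticism', 'player'], ['tennis', 'emotion']]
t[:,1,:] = [['atmosphere', 'road', 'library', 'player'], ['grandmother', 'player', 'situation', 'setting'], ['tennis', 'emotion', 'storage', 'hall']]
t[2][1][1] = 'emotion'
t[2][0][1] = 'tennis'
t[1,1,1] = 'player'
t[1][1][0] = 'grandmother'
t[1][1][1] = 'player'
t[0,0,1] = 'tennis'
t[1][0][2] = 'atmosphere'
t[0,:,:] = [['concept', 'tennis', 'revenue', 'error'], ['atmosphere', 'road', 'library', 'player']]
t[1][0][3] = 'selection'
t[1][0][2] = 'atmosphere'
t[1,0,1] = 'criticism'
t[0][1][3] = 'player'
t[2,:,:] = [['marriage', 'tennis', 'drawing', 'failure'], ['tennis', 'emotion', 'storage', 'hall']]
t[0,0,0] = 'concept'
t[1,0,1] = 'criticism'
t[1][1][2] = 'situation'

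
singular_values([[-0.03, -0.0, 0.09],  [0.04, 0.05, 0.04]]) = [0.1, 0.07]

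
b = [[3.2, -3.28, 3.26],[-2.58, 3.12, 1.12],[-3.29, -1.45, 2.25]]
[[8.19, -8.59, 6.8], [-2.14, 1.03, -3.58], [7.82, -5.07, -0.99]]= b @ [[-0.65,-0.02,0.95], [-1.73,0.92,-0.57], [1.41,-1.69,0.58]]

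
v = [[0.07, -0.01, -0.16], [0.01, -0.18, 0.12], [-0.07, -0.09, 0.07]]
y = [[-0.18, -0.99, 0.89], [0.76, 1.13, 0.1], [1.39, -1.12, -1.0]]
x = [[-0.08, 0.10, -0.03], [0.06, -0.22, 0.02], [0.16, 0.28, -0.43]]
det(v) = 0.00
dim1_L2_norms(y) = [1.34, 1.37, 2.05]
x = y @ v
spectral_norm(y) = 2.06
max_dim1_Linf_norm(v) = 0.18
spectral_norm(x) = 0.55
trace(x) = -0.73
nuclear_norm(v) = 0.47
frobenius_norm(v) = 0.31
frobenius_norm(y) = 2.80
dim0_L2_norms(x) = [0.19, 0.37, 0.43]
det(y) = -2.86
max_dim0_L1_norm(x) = 0.6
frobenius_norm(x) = 0.60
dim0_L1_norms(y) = [2.33, 3.24, 1.99]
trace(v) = -0.04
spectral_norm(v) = 0.27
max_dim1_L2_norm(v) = 0.22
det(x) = -0.01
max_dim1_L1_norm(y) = 3.51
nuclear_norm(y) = 4.59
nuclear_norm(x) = 0.82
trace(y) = -0.05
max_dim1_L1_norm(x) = 0.87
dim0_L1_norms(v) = [0.15, 0.28, 0.35]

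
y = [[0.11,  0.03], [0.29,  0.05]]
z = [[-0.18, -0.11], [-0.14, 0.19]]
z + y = [[-0.07, -0.08], [0.15, 0.24]]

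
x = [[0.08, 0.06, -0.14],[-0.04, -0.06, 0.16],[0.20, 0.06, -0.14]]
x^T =[[0.08, -0.04, 0.20],[0.06, -0.06, 0.06],[-0.14, 0.16, -0.14]]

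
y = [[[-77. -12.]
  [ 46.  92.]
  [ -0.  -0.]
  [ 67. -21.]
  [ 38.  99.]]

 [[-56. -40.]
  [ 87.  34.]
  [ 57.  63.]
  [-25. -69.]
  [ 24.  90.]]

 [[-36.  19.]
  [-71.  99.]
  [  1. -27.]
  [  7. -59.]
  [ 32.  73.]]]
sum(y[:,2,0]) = 58.0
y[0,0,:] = [-77.0, -12.0]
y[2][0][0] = -36.0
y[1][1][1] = 34.0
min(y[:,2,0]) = -0.0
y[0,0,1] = -12.0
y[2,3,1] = -59.0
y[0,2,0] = -0.0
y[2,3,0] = 7.0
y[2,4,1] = 73.0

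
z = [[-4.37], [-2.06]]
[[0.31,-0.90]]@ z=[[0.50]]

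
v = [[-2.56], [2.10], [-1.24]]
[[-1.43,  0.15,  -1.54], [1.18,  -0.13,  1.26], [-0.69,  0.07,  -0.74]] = v @ [[0.56, -0.06, 0.60]]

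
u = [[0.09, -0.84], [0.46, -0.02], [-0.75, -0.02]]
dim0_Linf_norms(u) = [0.75, 0.84]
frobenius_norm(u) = 1.22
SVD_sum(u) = [[0.44, -0.26], [0.35, -0.21], [-0.55, 0.32]] + [[-0.35, -0.58],[0.11, 0.19],[-0.2, -0.34]]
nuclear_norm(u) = 1.72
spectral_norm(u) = 0.91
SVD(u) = [[-0.56, 0.83], [-0.45, -0.27], [0.70, 0.49]] @ diag([0.9075933844467828, 0.815398214683129]) @ [[-0.86, 0.51],[-0.51, -0.86]]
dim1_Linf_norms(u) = [0.84, 0.46, 0.75]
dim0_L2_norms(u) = [0.88, 0.84]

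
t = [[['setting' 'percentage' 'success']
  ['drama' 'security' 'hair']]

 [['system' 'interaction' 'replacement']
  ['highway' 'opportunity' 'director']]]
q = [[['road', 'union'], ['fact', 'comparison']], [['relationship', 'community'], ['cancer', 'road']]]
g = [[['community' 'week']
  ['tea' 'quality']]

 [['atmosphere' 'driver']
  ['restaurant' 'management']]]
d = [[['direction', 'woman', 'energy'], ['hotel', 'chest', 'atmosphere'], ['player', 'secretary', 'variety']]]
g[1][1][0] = 'restaurant'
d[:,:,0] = [['direction', 'hotel', 'player']]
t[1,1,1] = 'opportunity'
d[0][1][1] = 'chest'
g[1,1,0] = 'restaurant'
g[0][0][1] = 'week'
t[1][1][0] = 'highway'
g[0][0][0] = 'community'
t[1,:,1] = ['interaction', 'opportunity']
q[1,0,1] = 'community'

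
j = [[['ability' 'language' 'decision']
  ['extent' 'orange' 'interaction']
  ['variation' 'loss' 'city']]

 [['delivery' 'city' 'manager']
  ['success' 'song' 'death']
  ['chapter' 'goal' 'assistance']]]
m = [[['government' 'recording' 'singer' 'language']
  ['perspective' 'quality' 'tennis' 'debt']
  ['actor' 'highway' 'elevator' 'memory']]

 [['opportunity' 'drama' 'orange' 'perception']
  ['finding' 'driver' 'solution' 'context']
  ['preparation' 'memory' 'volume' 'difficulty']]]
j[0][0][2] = 'decision'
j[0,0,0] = 'ability'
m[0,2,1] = 'highway'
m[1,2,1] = 'memory'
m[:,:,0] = [['government', 'perspective', 'actor'], ['opportunity', 'finding', 'preparation']]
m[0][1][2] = 'tennis'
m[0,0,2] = 'singer'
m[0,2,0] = 'actor'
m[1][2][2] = 'volume'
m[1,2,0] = 'preparation'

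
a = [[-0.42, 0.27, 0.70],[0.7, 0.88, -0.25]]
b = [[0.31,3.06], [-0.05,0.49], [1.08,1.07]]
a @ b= [[0.61, -0.4], [-0.10, 2.31]]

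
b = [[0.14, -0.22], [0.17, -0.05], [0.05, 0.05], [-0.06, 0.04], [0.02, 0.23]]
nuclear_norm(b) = 0.55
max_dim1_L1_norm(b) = 0.36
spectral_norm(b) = 0.35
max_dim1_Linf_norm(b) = 0.23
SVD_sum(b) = [[0.11, -0.23], [0.05, -0.11], [-0.01, 0.02], [-0.03, 0.06], [-0.09, 0.18]] + [[0.03, 0.01], [0.12, 0.06], [0.06, 0.03], [-0.03, -0.02], [0.11, 0.05]]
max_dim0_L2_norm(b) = 0.33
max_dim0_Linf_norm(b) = 0.23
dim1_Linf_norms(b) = [0.22, 0.17, 0.05, 0.06, 0.23]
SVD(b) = [[0.73,0.14], [0.34,0.67], [-0.06,0.34], [-0.18,-0.19], [-0.56,0.62]] @ diag([0.3535559883954174, 0.19467450544367518]) @ [[0.44, -0.90],  [0.9, 0.44]]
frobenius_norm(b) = 0.40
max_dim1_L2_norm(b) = 0.26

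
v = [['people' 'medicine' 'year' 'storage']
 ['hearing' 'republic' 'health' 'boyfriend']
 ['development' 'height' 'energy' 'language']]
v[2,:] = ['development', 'height', 'energy', 'language']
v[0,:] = ['people', 'medicine', 'year', 'storage']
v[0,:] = ['people', 'medicine', 'year', 'storage']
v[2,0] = 'development'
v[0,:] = ['people', 'medicine', 'year', 'storage']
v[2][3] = 'language'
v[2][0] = 'development'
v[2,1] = 'height'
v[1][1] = 'republic'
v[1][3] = 'boyfriend'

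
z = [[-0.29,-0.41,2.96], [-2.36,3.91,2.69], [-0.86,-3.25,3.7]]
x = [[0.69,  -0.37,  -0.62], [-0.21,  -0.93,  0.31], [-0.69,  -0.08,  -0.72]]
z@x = [[-2.16, 0.25, -2.08], [-4.31, -2.98, 0.74], [-2.46, 3.04, -3.14]]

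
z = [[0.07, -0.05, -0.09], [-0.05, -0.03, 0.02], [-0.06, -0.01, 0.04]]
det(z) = 0.000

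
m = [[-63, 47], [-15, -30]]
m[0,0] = -63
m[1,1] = -30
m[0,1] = 47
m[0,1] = 47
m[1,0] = -15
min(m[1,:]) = -30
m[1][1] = -30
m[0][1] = 47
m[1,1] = -30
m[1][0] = -15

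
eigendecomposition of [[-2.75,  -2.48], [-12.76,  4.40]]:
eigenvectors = [[-0.63, 0.24], [-0.78, -0.97]]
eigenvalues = [-5.84, 7.49]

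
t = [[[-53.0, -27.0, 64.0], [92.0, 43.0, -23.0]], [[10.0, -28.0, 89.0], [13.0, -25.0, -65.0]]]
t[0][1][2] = -23.0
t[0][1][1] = 43.0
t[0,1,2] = -23.0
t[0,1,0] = 92.0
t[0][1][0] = 92.0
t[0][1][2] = -23.0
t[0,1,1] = 43.0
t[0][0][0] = -53.0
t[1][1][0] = 13.0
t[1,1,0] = 13.0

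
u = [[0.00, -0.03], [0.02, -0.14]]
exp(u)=[[1.00, -0.03], [0.02, 0.87]]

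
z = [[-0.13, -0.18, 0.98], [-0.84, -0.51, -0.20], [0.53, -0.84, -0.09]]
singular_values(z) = [1.01, 1.0, 1.0]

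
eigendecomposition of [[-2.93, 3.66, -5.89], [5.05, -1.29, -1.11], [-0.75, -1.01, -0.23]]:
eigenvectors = [[-0.64, -0.70, 0.02], [-0.7, 0.71, 0.85], [0.3, 0.03, 0.53]]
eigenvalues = [3.79, -6.36, -1.89]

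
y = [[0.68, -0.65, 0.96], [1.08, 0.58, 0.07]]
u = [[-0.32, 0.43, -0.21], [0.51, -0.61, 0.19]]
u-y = [[-1.00, 1.08, -1.17], [-0.57, -1.19, 0.12]]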